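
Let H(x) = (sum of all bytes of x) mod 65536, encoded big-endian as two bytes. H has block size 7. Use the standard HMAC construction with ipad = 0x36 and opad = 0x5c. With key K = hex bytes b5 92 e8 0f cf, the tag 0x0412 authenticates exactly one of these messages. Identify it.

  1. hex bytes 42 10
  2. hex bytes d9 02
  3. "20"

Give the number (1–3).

3

Key hex bytes b5 92 e8 0f cf is 5 bytes ≤ B = 7; zero-pad to 7 bytes: K' = b5 92 e8 0f cf 00 00.
K' ⊕ ipad = 83 a4 de 39 f9 36 36; K' ⊕ opad = e9 ce b4 53 93 5c 5c.
m1: inner = H(83 a4 de 39 f9 36 36 42 10) = 03 f5; tag = H(e9 ce b4 53 93 5c 5c 03 f5) = 0501
m2: inner = H(83 a4 de 39 f9 36 36 d9 02) = 04 7e; tag = H(e9 ce b4 53 93 5c 5c 04 7e) = 048b
m3: inner = H(83 a4 de 39 f9 36 36 32 30) = 04 05; tag = H(e9 ce b4 53 93 5c 5c 04 05) = 0412 ← matches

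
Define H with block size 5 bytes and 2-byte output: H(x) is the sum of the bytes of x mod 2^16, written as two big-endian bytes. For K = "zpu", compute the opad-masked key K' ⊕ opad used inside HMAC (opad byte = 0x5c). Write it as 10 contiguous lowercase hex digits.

262c295c5c

Key "zpu" = 7a 70 75 is 3 bytes ≤ B = 5; zero-pad to 5 bytes: K' = 7a 70 75 00 00.
XOR each byte with 0x5c: 7a⊕5c=26, 70⊕5c=2c, 75⊕5c=29, 00⊕5c=5c, 00⊕5c=5c.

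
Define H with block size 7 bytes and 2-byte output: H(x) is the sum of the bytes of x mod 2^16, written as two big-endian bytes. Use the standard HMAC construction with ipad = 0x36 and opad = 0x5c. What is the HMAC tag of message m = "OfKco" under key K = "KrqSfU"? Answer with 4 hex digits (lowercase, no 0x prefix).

Key "KrqSfU" = 4b 72 71 53 66 55 is 6 bytes ≤ B = 7; zero-pad to 7 bytes: K' = 4b 72 71 53 66 55 00.
K' ⊕ ipad = 7d 44 47 65 50 63 36.  K' ⊕ opad = 17 2e 2d 0f 3a 09 5c.
Inner input = (K'⊕ipad) ∥ m = 7d 44 47 65 50 63 36 ∥ 4f 66 4b 63 6f.
Inner hash: sum = 125+68+71+101+80+99+54+79+102+75+99+111 = 1064 → 04 28.
Outer input = (K'⊕opad) ∥ inner = 17 2e 2d 0f 3a 09 5c ∥ 04 28.
Outer hash (tag): sum = 23+46+45+15+58+9+92+4+40 = 332 → 01 4c.

014c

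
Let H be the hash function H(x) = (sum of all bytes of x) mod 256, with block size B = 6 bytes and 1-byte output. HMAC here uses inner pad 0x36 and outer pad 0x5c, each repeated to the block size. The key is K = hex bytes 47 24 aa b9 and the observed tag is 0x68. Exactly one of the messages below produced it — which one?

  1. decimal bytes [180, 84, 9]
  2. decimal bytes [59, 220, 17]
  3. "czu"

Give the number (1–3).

Key hex bytes 47 24 aa b9 is 4 bytes ≤ B = 6; zero-pad to 6 bytes: K' = 47 24 aa b9 00 00.
K' ⊕ ipad = 71 12 9c 8f 36 36; K' ⊕ opad = 1b 78 f6 e5 5c 5c.
m1: inner = H(71 12 9c 8f 36 36 b4 54 09) = 2b; tag = H(1b 78 f6 e5 5c 5c 2b) = 51
m2: inner = H(71 12 9c 8f 36 36 3b dc 11) = 42; tag = H(1b 78 f6 e5 5c 5c 42) = 68 ← matches
m3: inner = H(71 12 9c 8f 36 36 63 7a 75) = 6c; tag = H(1b 78 f6 e5 5c 5c 6c) = 92

2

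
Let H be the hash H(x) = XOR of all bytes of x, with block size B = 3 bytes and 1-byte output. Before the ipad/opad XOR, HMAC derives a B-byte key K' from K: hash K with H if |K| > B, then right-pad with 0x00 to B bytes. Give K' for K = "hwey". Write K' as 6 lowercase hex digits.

030000

|K| = 4 > B = 3, so first hash the key.
H(K): XOR 68⊕77⊕65⊕79 = 03.
Zero-pad H(K) = 03 to 3 bytes: K' = 03 00 00.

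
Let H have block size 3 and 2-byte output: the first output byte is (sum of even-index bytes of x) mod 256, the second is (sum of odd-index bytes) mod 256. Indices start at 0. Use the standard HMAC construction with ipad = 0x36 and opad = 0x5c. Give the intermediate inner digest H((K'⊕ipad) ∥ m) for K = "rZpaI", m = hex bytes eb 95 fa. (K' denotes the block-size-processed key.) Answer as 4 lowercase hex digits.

e872

Key "rZpaI" = 72 5a 70 61 49 is 5 bytes > B = 3, so hash it first: H(key) = 2b bb, then zero-pad to 3 bytes: K' = 2b bb 00.
K' ⊕ ipad = 1d 8d 36.
Inner input = 1d 8d 36 ∥ eb 95 fa.
Inner hash: even-index sum = 232 mod 256 = 232; odd-index sum = 626 mod 256 = 114 → e8 72.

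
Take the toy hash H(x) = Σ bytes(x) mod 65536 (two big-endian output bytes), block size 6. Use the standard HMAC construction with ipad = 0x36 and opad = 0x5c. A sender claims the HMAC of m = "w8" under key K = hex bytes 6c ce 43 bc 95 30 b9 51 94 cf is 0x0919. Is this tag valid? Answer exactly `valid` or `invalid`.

Key hex bytes 6c ce 43 bc 95 30 b9 51 94 cf is 10 bytes > B = 6, so hash it first: H(key) = 05 6b, then zero-pad to 6 bytes: K' = 05 6b 00 00 00 00.
K' ⊕ ipad = 33 5d 36 36 36 36; K' ⊕ opad = 59 37 5c 5c 5c 5c.
Inner hash: sum = 51+93+54+54+54+54+119+56 = 535 → 02 17.
Outer hash (recomputed tag): sum = 89+55+92+92+92+92+2+23 = 537 → 02 19.
Recomputed tag = 0219; claimed = 0919 → mismatch.

invalid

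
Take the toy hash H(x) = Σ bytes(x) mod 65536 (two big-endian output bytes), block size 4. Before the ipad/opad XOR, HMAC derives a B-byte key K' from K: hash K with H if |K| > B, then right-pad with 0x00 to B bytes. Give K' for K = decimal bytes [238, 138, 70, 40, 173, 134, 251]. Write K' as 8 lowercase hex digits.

04140000

|K| = 7 > B = 4, so first hash the key.
H(K): sum = 238+138+70+40+173+134+251 = 1044 → 04 14.
Zero-pad H(K) = 04 14 to 4 bytes: K' = 04 14 00 00.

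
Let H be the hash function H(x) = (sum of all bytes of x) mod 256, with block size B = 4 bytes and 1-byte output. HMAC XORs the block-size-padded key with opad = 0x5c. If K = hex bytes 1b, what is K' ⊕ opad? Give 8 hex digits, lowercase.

Key hex bytes 1b is 1 byte ≤ B = 4; zero-pad to 4 bytes: K' = 1b 00 00 00.
XOR each byte with 0x5c: 1b⊕5c=47, 00⊕5c=5c, 00⊕5c=5c, 00⊕5c=5c.

475c5c5c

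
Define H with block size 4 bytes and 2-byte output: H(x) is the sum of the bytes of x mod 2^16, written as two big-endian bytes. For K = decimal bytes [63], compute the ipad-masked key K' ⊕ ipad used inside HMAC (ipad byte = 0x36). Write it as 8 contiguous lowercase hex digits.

Key decimal bytes [63] = 3f is 1 byte ≤ B = 4; zero-pad to 4 bytes: K' = 3f 00 00 00.
XOR each byte with 0x36: 3f⊕36=09, 00⊕36=36, 00⊕36=36, 00⊕36=36.

09363636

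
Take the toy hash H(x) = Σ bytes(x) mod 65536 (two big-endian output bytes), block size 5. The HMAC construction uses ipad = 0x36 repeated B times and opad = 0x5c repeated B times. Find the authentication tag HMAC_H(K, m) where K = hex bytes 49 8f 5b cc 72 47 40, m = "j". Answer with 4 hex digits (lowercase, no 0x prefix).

Key hex bytes 49 8f 5b cc 72 47 40 is 7 bytes > B = 5, so hash it first: H(key) = 02 f8, then zero-pad to 5 bytes: K' = 02 f8 00 00 00.
K' ⊕ ipad = 34 ce 36 36 36.  K' ⊕ opad = 5e a4 5c 5c 5c.
Inner input = (K'⊕ipad) ∥ m = 34 ce 36 36 36 ∥ 6a.
Inner hash: sum = 52+206+54+54+54+106 = 526 → 02 0e.
Outer input = (K'⊕opad) ∥ inner = 5e a4 5c 5c 5c ∥ 02 0e.
Outer hash (tag): sum = 94+164+92+92+92+2+14 = 550 → 02 26.

0226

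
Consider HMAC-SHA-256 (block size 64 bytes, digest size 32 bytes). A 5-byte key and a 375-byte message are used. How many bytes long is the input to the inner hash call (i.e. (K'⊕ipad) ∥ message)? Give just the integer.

Key is 5 ≤ 64 bytes, zero-padded: |K'| = 64.
Inner input = (K'⊕ipad) ∥ m → 64 + 375 = 439 bytes.

439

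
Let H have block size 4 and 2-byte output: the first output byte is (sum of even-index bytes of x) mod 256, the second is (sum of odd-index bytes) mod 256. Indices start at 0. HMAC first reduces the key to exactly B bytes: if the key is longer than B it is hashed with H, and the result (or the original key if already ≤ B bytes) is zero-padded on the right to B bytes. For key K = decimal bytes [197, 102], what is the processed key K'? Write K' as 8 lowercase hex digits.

Key decimal bytes [197, 102] = c5 66 is 2 bytes ≤ B = 4; zero-pad to 4 bytes: K' = c5 66 00 00.

c5660000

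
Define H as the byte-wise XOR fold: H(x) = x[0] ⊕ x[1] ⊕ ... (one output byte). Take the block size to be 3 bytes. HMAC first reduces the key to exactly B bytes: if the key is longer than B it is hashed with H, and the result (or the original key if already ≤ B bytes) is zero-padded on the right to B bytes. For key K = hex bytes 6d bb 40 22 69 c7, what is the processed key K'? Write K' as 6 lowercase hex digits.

|K| = 6 > B = 3, so first hash the key.
H(K): XOR 6d⊕bb⊕40⊕22⊕69⊕c7 = 1a.
Zero-pad H(K) = 1a to 3 bytes: K' = 1a 00 00.

1a0000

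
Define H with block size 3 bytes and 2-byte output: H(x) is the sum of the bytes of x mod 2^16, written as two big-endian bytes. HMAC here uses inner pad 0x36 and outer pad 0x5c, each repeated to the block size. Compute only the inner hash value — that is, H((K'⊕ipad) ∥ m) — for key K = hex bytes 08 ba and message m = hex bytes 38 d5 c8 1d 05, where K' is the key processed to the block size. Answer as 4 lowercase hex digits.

02f7

Key hex bytes 08 ba is 2 bytes ≤ B = 3; zero-pad to 3 bytes: K' = 08 ba 00.
K' ⊕ ipad = 3e 8c 36.
Inner input = 3e 8c 36 ∥ 38 d5 c8 1d 05.
Inner hash: sum = 62+140+54+56+213+200+29+5 = 759 → 02 f7.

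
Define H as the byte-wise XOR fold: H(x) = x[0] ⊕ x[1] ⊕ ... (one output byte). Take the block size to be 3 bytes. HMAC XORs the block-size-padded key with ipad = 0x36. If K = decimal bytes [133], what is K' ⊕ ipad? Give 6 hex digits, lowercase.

Key decimal bytes [133] = 85 is 1 byte ≤ B = 3; zero-pad to 3 bytes: K' = 85 00 00.
XOR each byte with 0x36: 85⊕36=b3, 00⊕36=36, 00⊕36=36.

b33636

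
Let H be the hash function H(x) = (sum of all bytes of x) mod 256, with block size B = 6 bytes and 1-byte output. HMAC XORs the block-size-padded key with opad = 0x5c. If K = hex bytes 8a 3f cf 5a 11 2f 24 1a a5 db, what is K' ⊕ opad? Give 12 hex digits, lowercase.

Key hex bytes 8a 3f cf 5a 11 2f 24 1a a5 db is 10 bytes > B = 6, so hash it first: H(key) = f0, then zero-pad to 6 bytes: K' = f0 00 00 00 00 00.
XOR each byte with 0x5c: f0⊕5c=ac, 00⊕5c=5c, 00⊕5c=5c, 00⊕5c=5c, 00⊕5c=5c, 00⊕5c=5c.

ac5c5c5c5c5c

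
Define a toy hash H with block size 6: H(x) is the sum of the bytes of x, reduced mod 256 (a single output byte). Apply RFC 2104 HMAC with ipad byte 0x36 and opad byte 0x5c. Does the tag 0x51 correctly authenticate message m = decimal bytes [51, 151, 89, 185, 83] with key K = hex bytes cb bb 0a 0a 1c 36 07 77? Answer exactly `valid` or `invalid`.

Key hex bytes cb bb 0a 0a 1c 36 07 77 is 8 bytes > B = 6, so hash it first: H(key) = 6a, then zero-pad to 6 bytes: K' = 6a 00 00 00 00 00.
K' ⊕ ipad = 5c 36 36 36 36 36; K' ⊕ opad = 36 5c 5c 5c 5c 5c.
Inner hash: sum = 92+54+54+54+54+54+51+151+89+185+83 = 921; mod 256 = 153 → 99.
Outer hash (recomputed tag): sum = 54+92+92+92+92+92+153 = 667; mod 256 = 155 → 9b.
Recomputed tag = 9b; claimed = 51 → mismatch.

invalid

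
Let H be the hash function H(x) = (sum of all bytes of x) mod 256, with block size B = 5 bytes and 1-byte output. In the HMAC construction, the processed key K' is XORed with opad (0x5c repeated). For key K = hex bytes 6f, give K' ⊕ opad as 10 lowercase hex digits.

Key hex bytes 6f is 1 byte ≤ B = 5; zero-pad to 5 bytes: K' = 6f 00 00 00 00.
XOR each byte with 0x5c: 6f⊕5c=33, 00⊕5c=5c, 00⊕5c=5c, 00⊕5c=5c, 00⊕5c=5c.

335c5c5c5c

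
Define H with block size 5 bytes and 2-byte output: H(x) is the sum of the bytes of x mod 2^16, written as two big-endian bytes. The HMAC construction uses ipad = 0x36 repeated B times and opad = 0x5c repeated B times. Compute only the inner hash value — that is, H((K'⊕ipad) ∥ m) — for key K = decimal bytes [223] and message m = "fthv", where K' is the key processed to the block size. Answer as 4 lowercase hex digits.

Key decimal bytes [223] = df is 1 byte ≤ B = 5; zero-pad to 5 bytes: K' = df 00 00 00 00.
K' ⊕ ipad = e9 36 36 36 36.
Inner input = e9 36 36 36 36 ∥ 66 74 68 76.
Inner hash: sum = 233+54+54+54+54+102+116+104+118 = 889 → 03 79.

0379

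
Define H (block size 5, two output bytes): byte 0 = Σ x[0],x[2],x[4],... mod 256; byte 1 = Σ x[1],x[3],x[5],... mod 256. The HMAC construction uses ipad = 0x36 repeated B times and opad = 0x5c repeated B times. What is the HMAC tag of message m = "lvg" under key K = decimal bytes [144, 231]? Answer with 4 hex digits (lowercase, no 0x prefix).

5e9f

Key decimal bytes [144, 231] = 90 e7 is 2 bytes ≤ B = 5; zero-pad to 5 bytes: K' = 90 e7 00 00 00.
K' ⊕ ipad = a6 d1 36 36 36.  K' ⊕ opad = cc bb 5c 5c 5c.
Inner input = (K'⊕ipad) ∥ m = a6 d1 36 36 36 ∥ 6c 76 67.
Inner hash: even-index sum = 392 mod 256 = 136; odd-index sum = 474 mod 256 = 218 → 88 da.
Outer input = (K'⊕opad) ∥ inner = cc bb 5c 5c 5c ∥ 88 da.
Outer hash (tag): even-index sum = 606 mod 256 = 94; odd-index sum = 415 mod 256 = 159 → 5e 9f.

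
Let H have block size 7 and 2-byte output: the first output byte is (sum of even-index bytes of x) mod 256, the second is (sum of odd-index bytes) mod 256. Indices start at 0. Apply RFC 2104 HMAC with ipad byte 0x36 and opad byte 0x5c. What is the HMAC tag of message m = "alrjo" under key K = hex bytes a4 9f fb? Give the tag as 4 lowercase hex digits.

Key hex bytes a4 9f fb is 3 bytes ≤ B = 7; zero-pad to 7 bytes: K' = a4 9f fb 00 00 00 00.
K' ⊕ ipad = 92 a9 cd 36 36 36 36.  K' ⊕ opad = f8 c3 a7 5c 5c 5c 5c.
Inner input = (K'⊕ipad) ∥ m = 92 a9 cd 36 36 36 36 ∥ 61 6c 72 6a 6f.
Inner hash: even-index sum = 673 mod 256 = 161; odd-index sum = 599 mod 256 = 87 → a1 57.
Outer input = (K'⊕opad) ∥ inner = f8 c3 a7 5c 5c 5c 5c ∥ a1 57.
Outer hash (tag): even-index sum = 686 mod 256 = 174; odd-index sum = 540 mod 256 = 28 → ae 1c.

ae1c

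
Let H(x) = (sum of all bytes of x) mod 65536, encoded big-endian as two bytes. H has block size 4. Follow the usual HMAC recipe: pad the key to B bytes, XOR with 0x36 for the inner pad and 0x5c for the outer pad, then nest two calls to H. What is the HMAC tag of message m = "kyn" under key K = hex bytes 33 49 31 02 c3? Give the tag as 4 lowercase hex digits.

Key hex bytes 33 49 31 02 c3 is 5 bytes > B = 4, so hash it first: H(key) = 01 72, then zero-pad to 4 bytes: K' = 01 72 00 00.
K' ⊕ ipad = 37 44 36 36.  K' ⊕ opad = 5d 2e 5c 5c.
Inner input = (K'⊕ipad) ∥ m = 37 44 36 36 ∥ 6b 79 6e.
Inner hash: sum = 55+68+54+54+107+121+110 = 569 → 02 39.
Outer input = (K'⊕opad) ∥ inner = 5d 2e 5c 5c ∥ 02 39.
Outer hash (tag): sum = 93+46+92+92+2+57 = 382 → 01 7e.

017e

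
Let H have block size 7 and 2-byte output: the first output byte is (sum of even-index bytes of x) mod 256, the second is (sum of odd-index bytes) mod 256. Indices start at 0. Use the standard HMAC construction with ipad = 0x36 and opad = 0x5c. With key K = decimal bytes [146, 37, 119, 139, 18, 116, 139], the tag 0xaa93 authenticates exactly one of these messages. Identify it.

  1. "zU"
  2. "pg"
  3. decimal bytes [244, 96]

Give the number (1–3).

1

Key decimal bytes [146, 37, 119, 139, 18, 116, 139] = 92 25 77 8b 12 74 8b is exactly B = 7 bytes: K' = 92 25 77 8b 12 74 8b.
K' ⊕ ipad = a4 13 41 bd 24 42 bd; K' ⊕ opad = ce 79 2b d7 4e 28 d7.
m1: inner = H(a4 13 41 bd 24 42 bd 7a 55) = 1b 8c; tag = H(ce 79 2b d7 4e 28 d7 1b 8c) = aa93 ← matches
m2: inner = H(a4 13 41 bd 24 42 bd 70 67) = 2d 82; tag = H(ce 79 2b d7 4e 28 d7 2d 82) = a0a5
m3: inner = H(a4 13 41 bd 24 42 bd f4 60) = 26 06; tag = H(ce 79 2b d7 4e 28 d7 26 06) = 249e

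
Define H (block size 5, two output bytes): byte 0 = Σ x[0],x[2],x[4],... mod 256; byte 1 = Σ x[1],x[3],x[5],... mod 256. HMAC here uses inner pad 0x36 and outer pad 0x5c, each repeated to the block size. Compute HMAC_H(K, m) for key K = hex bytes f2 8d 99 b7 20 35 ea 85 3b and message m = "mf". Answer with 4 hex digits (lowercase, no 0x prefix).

afb6

Key hex bytes f2 8d 99 b7 20 35 ea 85 3b is 9 bytes > B = 5, so hash it first: H(key) = d0 fe, then zero-pad to 5 bytes: K' = d0 fe 00 00 00.
K' ⊕ ipad = e6 c8 36 36 36.  K' ⊕ opad = 8c a2 5c 5c 5c.
Inner input = (K'⊕ipad) ∥ m = e6 c8 36 36 36 ∥ 6d 66.
Inner hash: even-index sum = 440 mod 256 = 184; odd-index sum = 363 mod 256 = 107 → b8 6b.
Outer input = (K'⊕opad) ∥ inner = 8c a2 5c 5c 5c ∥ b8 6b.
Outer hash (tag): even-index sum = 431 mod 256 = 175; odd-index sum = 438 mod 256 = 182 → af b6.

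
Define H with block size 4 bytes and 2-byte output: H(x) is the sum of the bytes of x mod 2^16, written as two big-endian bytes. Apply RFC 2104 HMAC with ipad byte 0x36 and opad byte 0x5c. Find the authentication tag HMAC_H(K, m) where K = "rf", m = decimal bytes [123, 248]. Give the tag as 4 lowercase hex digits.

Key "rf" = 72 66 is 2 bytes ≤ B = 4; zero-pad to 4 bytes: K' = 72 66 00 00.
K' ⊕ ipad = 44 50 36 36.  K' ⊕ opad = 2e 3a 5c 5c.
Inner input = (K'⊕ipad) ∥ m = 44 50 36 36 ∥ 7b f8.
Inner hash: sum = 68+80+54+54+123+248 = 627 → 02 73.
Outer input = (K'⊕opad) ∥ inner = 2e 3a 5c 5c ∥ 02 73.
Outer hash (tag): sum = 46+58+92+92+2+115 = 405 → 01 95.

0195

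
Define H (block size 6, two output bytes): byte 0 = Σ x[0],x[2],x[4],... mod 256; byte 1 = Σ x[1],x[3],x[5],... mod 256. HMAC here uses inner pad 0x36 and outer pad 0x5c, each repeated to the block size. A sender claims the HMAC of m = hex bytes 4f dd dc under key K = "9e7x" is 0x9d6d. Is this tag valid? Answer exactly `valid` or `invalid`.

Key "9e7x" = 39 65 37 78 is 4 bytes ≤ B = 6; zero-pad to 6 bytes: K' = 39 65 37 78 00 00.
K' ⊕ ipad = 0f 53 01 4e 36 36; K' ⊕ opad = 65 39 6b 24 5c 5c.
Inner hash: even-index sum = 369 mod 256 = 113; odd-index sum = 436 mod 256 = 180 → 71 b4.
Outer hash (recomputed tag): even-index sum = 413 mod 256 = 157; odd-index sum = 365 mod 256 = 109 → 9d 6d.
Recomputed tag = 9d6d; claimed = 9d6d → match.

valid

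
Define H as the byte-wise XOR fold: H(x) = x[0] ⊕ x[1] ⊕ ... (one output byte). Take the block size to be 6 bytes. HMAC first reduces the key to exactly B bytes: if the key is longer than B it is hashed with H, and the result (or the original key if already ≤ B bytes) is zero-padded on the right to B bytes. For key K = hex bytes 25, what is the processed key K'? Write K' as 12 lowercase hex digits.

250000000000

Key hex bytes 25 is 1 byte ≤ B = 6; zero-pad to 6 bytes: K' = 25 00 00 00 00 00.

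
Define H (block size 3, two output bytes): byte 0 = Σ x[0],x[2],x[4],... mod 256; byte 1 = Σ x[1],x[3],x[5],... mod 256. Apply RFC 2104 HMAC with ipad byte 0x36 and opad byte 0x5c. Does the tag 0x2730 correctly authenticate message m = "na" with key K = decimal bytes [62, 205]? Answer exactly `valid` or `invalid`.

Key decimal bytes [62, 205] = 3e cd is 2 bytes ≤ B = 3; zero-pad to 3 bytes: K' = 3e cd 00.
K' ⊕ ipad = 08 fb 36; K' ⊕ opad = 62 91 5c.
Inner hash: even-index sum = 159 mod 256 = 159; odd-index sum = 361 mod 256 = 105 → 9f 69.
Outer hash (recomputed tag): even-index sum = 295 mod 256 = 39; odd-index sum = 304 mod 256 = 48 → 27 30.
Recomputed tag = 2730; claimed = 2730 → match.

valid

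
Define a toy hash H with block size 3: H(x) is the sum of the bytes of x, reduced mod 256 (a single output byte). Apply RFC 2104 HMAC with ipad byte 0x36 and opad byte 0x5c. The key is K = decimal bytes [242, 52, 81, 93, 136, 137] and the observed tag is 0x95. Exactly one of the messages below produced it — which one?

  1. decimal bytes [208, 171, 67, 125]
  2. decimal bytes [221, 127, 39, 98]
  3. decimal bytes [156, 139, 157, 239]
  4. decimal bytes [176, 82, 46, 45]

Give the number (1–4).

2

Key decimal bytes [242, 52, 81, 93, 136, 137] = f2 34 51 5d 88 89 is 6 bytes > B = 3, so hash it first: H(key) = e5, then zero-pad to 3 bytes: K' = e5 00 00.
K' ⊕ ipad = d3 36 36; K' ⊕ opad = b9 5c 5c.
m1: inner = H(d3 36 36 d0 ab 43 7d) = 7a; tag = H(b9 5c 5c 7a) = eb
m2: inner = H(d3 36 36 dd 7f 27 62) = 24; tag = H(b9 5c 5c 24) = 95 ← matches
m3: inner = H(d3 36 36 9c 8b 9d ef) = f2; tag = H(b9 5c 5c f2) = 63
m4: inner = H(d3 36 36 b0 52 2e 2d) = 9c; tag = H(b9 5c 5c 9c) = 0d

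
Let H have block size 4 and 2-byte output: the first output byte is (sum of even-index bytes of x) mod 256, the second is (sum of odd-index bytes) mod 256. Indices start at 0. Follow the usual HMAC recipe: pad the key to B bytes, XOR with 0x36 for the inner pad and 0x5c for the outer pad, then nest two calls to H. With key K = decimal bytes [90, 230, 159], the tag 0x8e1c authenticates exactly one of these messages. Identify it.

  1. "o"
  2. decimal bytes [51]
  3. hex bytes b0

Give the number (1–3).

3

Key decimal bytes [90, 230, 159] = 5a e6 9f is 3 bytes ≤ B = 4; zero-pad to 4 bytes: K' = 5a e6 9f 00.
K' ⊕ ipad = 6c d0 a9 36; K' ⊕ opad = 06 ba c3 5c.
m1: inner = H(6c d0 a9 36 6f) = 84 06; tag = H(06 ba c3 5c 84 06) = 4d1c
m2: inner = H(6c d0 a9 36 33) = 48 06; tag = H(06 ba c3 5c 48 06) = 111c
m3: inner = H(6c d0 a9 36 b0) = c5 06; tag = H(06 ba c3 5c c5 06) = 8e1c ← matches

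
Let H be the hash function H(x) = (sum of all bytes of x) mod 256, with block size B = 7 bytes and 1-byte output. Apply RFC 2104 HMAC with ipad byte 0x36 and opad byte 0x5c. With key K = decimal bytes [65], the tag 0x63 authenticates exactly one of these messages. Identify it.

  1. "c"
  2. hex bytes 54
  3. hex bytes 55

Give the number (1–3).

Key decimal bytes [65] = 41 is 1 byte ≤ B = 7; zero-pad to 7 bytes: K' = 41 00 00 00 00 00 00.
K' ⊕ ipad = 77 36 36 36 36 36 36; K' ⊕ opad = 1d 5c 5c 5c 5c 5c 5c.
m1: inner = H(77 36 36 36 36 36 36 63) = 1e; tag = H(1d 5c 5c 5c 5c 5c 5c 1e) = 63 ← matches
m2: inner = H(77 36 36 36 36 36 36 54) = 0f; tag = H(1d 5c 5c 5c 5c 5c 5c 0f) = 54
m3: inner = H(77 36 36 36 36 36 36 55) = 10; tag = H(1d 5c 5c 5c 5c 5c 5c 10) = 55

1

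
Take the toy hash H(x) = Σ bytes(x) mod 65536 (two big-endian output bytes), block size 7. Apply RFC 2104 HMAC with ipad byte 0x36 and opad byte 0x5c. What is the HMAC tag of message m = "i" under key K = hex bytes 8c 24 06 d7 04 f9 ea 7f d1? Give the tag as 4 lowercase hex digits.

0359

Key hex bytes 8c 24 06 d7 04 f9 ea 7f d1 is 9 bytes > B = 7, so hash it first: H(key) = 04 c4, then zero-pad to 7 bytes: K' = 04 c4 00 00 00 00 00.
K' ⊕ ipad = 32 f2 36 36 36 36 36.  K' ⊕ opad = 58 98 5c 5c 5c 5c 5c.
Inner input = (K'⊕ipad) ∥ m = 32 f2 36 36 36 36 36 ∥ 69.
Inner hash: sum = 50+242+54+54+54+54+54+105 = 667 → 02 9b.
Outer input = (K'⊕opad) ∥ inner = 58 98 5c 5c 5c 5c 5c ∥ 02 9b.
Outer hash (tag): sum = 88+152+92+92+92+92+92+2+155 = 857 → 03 59.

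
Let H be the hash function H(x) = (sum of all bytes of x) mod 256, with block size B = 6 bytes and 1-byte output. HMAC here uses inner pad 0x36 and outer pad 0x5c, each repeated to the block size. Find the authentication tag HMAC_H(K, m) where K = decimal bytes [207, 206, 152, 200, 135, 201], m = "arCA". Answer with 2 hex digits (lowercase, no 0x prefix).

91

Key decimal bytes [207, 206, 152, 200, 135, 201] = cf ce 98 c8 87 c9 is exactly B = 6 bytes: K' = cf ce 98 c8 87 c9.
K' ⊕ ipad = f9 f8 ae fe b1 ff.  K' ⊕ opad = 93 92 c4 94 db 95.
Inner input = (K'⊕ipad) ∥ m = f9 f8 ae fe b1 ff ∥ 61 72 43 41.
Inner hash: sum = 249+248+174+254+177+255+97+114+67+65 = 1700; mod 256 = 164 → a4.
Outer input = (K'⊕opad) ∥ inner = 93 92 c4 94 db 95 ∥ a4.
Outer hash (tag): sum = 147+146+196+148+219+149+164 = 1169; mod 256 = 145 → 91.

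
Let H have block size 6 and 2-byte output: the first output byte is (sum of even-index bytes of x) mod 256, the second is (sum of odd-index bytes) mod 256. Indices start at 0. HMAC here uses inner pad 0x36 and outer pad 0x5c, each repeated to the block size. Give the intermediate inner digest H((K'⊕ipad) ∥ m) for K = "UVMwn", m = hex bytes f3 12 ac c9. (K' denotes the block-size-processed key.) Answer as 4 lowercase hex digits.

Key "UVMwn" = 55 56 4d 77 6e is 5 bytes ≤ B = 6; zero-pad to 6 bytes: K' = 55 56 4d 77 6e 00.
K' ⊕ ipad = 63 60 7b 41 58 36.
Inner input = 63 60 7b 41 58 36 ∥ f3 12 ac c9.
Inner hash: even-index sum = 725 mod 256 = 213; odd-index sum = 434 mod 256 = 178 → d5 b2.

d5b2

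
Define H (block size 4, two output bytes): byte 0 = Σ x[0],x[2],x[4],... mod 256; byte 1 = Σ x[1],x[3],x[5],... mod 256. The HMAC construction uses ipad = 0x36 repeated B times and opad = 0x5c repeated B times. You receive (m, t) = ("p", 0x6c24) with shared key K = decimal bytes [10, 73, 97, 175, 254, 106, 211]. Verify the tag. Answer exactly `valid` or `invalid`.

valid

Key decimal bytes [10, 73, 97, 175, 254, 106, 211] = 0a 49 61 af fe 6a d3 is 7 bytes > B = 4, so hash it first: H(key) = 3c 62, then zero-pad to 4 bytes: K' = 3c 62 00 00.
K' ⊕ ipad = 0a 54 36 36; K' ⊕ opad = 60 3e 5c 5c.
Inner hash: even-index sum = 176 mod 256 = 176; odd-index sum = 138 mod 256 = 138 → b0 8a.
Outer hash (recomputed tag): even-index sum = 364 mod 256 = 108; odd-index sum = 292 mod 256 = 36 → 6c 24.
Recomputed tag = 6c24; claimed = 6c24 → match.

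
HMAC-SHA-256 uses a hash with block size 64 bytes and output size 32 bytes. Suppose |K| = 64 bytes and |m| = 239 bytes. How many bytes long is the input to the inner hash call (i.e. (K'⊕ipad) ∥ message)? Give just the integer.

303

Key is 64 ≤ 64 bytes, zero-padded: |K'| = 64.
Inner input = (K'⊕ipad) ∥ m → 64 + 239 = 303 bytes.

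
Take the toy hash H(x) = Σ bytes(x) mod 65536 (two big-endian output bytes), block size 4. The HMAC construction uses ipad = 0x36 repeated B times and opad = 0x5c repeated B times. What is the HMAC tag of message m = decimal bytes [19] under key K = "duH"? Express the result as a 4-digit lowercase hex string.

Key "duH" = 64 75 48 is 3 bytes ≤ B = 4; zero-pad to 4 bytes: K' = 64 75 48 00.
K' ⊕ ipad = 52 43 7e 36.  K' ⊕ opad = 38 29 14 5c.
Inner input = (K'⊕ipad) ∥ m = 52 43 7e 36 ∥ 13.
Inner hash: sum = 82+67+126+54+19 = 348 → 01 5c.
Outer input = (K'⊕opad) ∥ inner = 38 29 14 5c ∥ 01 5c.
Outer hash (tag): sum = 56+41+20+92+1+92 = 302 → 01 2e.

012e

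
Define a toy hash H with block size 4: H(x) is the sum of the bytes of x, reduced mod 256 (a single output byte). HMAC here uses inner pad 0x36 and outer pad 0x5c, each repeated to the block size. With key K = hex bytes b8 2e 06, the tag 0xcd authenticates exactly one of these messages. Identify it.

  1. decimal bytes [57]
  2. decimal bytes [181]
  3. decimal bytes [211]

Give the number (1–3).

Key hex bytes b8 2e 06 is 3 bytes ≤ B = 4; zero-pad to 4 bytes: K' = b8 2e 06 00.
K' ⊕ ipad = 8e 18 30 36; K' ⊕ opad = e4 72 5a 5c.
m1: inner = H(8e 18 30 36 39) = 45; tag = H(e4 72 5a 5c 45) = 51
m2: inner = H(8e 18 30 36 b5) = c1; tag = H(e4 72 5a 5c c1) = cd ← matches
m3: inner = H(8e 18 30 36 d3) = df; tag = H(e4 72 5a 5c df) = eb

2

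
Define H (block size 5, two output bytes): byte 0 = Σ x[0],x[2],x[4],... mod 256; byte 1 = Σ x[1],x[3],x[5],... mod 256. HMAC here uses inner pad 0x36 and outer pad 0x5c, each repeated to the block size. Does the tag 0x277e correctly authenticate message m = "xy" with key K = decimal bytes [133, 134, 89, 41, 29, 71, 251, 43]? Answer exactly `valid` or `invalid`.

Key decimal bytes [133, 134, 89, 41, 29, 71, 251, 43] = 85 86 59 29 1d 47 fb 2b is 8 bytes > B = 5, so hash it first: H(key) = f6 21, then zero-pad to 5 bytes: K' = f6 21 00 00 00.
K' ⊕ ipad = c0 17 36 36 36; K' ⊕ opad = aa 7d 5c 5c 5c.
Inner hash: even-index sum = 421 mod 256 = 165; odd-index sum = 197 mod 256 = 197 → a5 c5.
Outer hash (recomputed tag): even-index sum = 551 mod 256 = 39; odd-index sum = 382 mod 256 = 126 → 27 7e.
Recomputed tag = 277e; claimed = 277e → match.

valid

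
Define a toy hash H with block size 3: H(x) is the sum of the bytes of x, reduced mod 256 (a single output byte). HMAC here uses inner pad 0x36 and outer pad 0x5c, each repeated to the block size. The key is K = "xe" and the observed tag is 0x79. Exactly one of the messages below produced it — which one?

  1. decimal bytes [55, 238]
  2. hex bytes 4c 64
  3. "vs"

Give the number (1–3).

3

Key "xe" = 78 65 is 2 bytes ≤ B = 3; zero-pad to 3 bytes: K' = 78 65 00.
K' ⊕ ipad = 4e 53 36; K' ⊕ opad = 24 39 5c.
m1: inner = H(4e 53 36 37 ee) = fc; tag = H(24 39 5c fc) = b5
m2: inner = H(4e 53 36 4c 64) = 87; tag = H(24 39 5c 87) = 40
m3: inner = H(4e 53 36 76 73) = c0; tag = H(24 39 5c c0) = 79 ← matches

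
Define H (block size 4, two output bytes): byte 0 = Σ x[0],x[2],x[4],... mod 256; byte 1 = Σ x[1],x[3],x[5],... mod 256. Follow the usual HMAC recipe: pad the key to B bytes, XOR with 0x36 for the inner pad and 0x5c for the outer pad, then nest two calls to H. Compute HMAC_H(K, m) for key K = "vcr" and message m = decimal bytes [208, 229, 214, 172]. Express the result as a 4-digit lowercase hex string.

Key "vcr" = 76 63 72 is 3 bytes ≤ B = 4; zero-pad to 4 bytes: K' = 76 63 72 00.
K' ⊕ ipad = 40 55 44 36.  K' ⊕ opad = 2a 3f 2e 5c.
Inner input = (K'⊕ipad) ∥ m = 40 55 44 36 ∥ d0 e5 d6 ac.
Inner hash: even-index sum = 554 mod 256 = 42; odd-index sum = 540 mod 256 = 28 → 2a 1c.
Outer input = (K'⊕opad) ∥ inner = 2a 3f 2e 5c ∥ 2a 1c.
Outer hash (tag): even-index sum = 130 mod 256 = 130; odd-index sum = 183 mod 256 = 183 → 82 b7.

82b7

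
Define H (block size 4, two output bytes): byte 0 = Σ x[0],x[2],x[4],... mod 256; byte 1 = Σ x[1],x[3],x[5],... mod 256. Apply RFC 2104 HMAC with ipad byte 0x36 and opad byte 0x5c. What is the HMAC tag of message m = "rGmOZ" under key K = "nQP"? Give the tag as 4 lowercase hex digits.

Key "nQP" = 6e 51 50 is 3 bytes ≤ B = 4; zero-pad to 4 bytes: K' = 6e 51 50 00.
K' ⊕ ipad = 58 67 66 36.  K' ⊕ opad = 32 0d 0c 5c.
Inner input = (K'⊕ipad) ∥ m = 58 67 66 36 ∥ 72 47 6d 4f 5a.
Inner hash: even-index sum = 503 mod 256 = 247; odd-index sum = 307 mod 256 = 51 → f7 33.
Outer input = (K'⊕opad) ∥ inner = 32 0d 0c 5c ∥ f7 33.
Outer hash (tag): even-index sum = 309 mod 256 = 53; odd-index sum = 156 mod 256 = 156 → 35 9c.

359c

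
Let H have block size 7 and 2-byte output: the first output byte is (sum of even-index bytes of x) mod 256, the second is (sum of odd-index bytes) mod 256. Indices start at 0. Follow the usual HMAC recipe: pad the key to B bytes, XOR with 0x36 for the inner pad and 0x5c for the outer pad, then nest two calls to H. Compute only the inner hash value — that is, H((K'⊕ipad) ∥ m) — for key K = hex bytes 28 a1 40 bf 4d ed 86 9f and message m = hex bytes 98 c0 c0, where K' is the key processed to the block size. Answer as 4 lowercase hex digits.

Key hex bytes 28 a1 40 bf 4d ed 86 9f is 8 bytes > B = 7, so hash it first: H(key) = 3b ec, then zero-pad to 7 bytes: K' = 3b ec 00 00 00 00 00.
K' ⊕ ipad = 0d da 36 36 36 36 36.
Inner input = 0d da 36 36 36 36 36 ∥ 98 c0 c0.
Inner hash: even-index sum = 367 mod 256 = 111; odd-index sum = 670 mod 256 = 158 → 6f 9e.

6f9e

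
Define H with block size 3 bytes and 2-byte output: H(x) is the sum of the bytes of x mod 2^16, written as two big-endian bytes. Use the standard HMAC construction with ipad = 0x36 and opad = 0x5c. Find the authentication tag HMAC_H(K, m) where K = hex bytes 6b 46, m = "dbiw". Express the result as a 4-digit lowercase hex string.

Key hex bytes 6b 46 is 2 bytes ≤ B = 3; zero-pad to 3 bytes: K' = 6b 46 00.
K' ⊕ ipad = 5d 70 36.  K' ⊕ opad = 37 1a 5c.
Inner input = (K'⊕ipad) ∥ m = 5d 70 36 ∥ 64 62 69 77.
Inner hash: sum = 93+112+54+100+98+105+119 = 681 → 02 a9.
Outer input = (K'⊕opad) ∥ inner = 37 1a 5c ∥ 02 a9.
Outer hash (tag): sum = 55+26+92+2+169 = 344 → 01 58.

0158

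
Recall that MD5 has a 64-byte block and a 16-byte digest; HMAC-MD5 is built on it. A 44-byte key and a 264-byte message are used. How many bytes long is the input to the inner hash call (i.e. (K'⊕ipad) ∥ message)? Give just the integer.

Key is 44 ≤ 64 bytes, zero-padded: |K'| = 64.
Inner input = (K'⊕ipad) ∥ m → 64 + 264 = 328 bytes.

328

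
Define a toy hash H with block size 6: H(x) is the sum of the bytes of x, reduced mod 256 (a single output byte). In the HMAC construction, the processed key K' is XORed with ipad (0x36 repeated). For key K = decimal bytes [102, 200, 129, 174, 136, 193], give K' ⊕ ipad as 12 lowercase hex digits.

50feb798bef7

Key decimal bytes [102, 200, 129, 174, 136, 193] = 66 c8 81 ae 88 c1 is exactly B = 6 bytes: K' = 66 c8 81 ae 88 c1.
XOR each byte with 0x36: 66⊕36=50, c8⊕36=fe, 81⊕36=b7, ae⊕36=98, 88⊕36=be, c1⊕36=f7.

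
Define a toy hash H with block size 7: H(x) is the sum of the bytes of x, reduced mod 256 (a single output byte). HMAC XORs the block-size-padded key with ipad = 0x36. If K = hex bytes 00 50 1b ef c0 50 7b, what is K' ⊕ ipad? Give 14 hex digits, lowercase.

Key hex bytes 00 50 1b ef c0 50 7b is exactly B = 7 bytes: K' = 00 50 1b ef c0 50 7b.
XOR each byte with 0x36: 00⊕36=36, 50⊕36=66, 1b⊕36=2d, ef⊕36=d9, c0⊕36=f6, 50⊕36=66, 7b⊕36=4d.

36662dd9f6664d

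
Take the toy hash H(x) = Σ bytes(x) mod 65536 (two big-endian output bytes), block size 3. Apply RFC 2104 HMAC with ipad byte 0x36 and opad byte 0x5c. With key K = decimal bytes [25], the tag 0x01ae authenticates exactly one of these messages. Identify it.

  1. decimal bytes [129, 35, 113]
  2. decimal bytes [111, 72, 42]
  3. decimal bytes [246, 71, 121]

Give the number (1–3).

1

Key decimal bytes [25] = 19 is 1 byte ≤ B = 3; zero-pad to 3 bytes: K' = 19 00 00.
K' ⊕ ipad = 2f 36 36; K' ⊕ opad = 45 5c 5c.
m1: inner = H(2f 36 36 81 23 71) = 01 b0; tag = H(45 5c 5c 01 b0) = 01ae ← matches
m2: inner = H(2f 36 36 6f 48 2a) = 01 7c; tag = H(45 5c 5c 01 7c) = 017a
m3: inner = H(2f 36 36 f6 47 79) = 02 51; tag = H(45 5c 5c 02 51) = 0150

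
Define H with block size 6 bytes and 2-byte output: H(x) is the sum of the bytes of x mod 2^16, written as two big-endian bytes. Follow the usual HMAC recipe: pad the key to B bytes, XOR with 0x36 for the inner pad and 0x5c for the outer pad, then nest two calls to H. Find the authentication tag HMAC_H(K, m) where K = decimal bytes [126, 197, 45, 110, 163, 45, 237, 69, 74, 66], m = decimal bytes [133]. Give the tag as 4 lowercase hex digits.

02e2

Key decimal bytes [126, 197, 45, 110, 163, 45, 237, 69, 74, 66] = 7e c5 2d 6e a3 2d ed 45 4a 42 is 10 bytes > B = 6, so hash it first: H(key) = 04 6c, then zero-pad to 6 bytes: K' = 04 6c 00 00 00 00.
K' ⊕ ipad = 32 5a 36 36 36 36.  K' ⊕ opad = 58 30 5c 5c 5c 5c.
Inner input = (K'⊕ipad) ∥ m = 32 5a 36 36 36 36 ∥ 85.
Inner hash: sum = 50+90+54+54+54+54+133 = 489 → 01 e9.
Outer input = (K'⊕opad) ∥ inner = 58 30 5c 5c 5c 5c ∥ 01 e9.
Outer hash (tag): sum = 88+48+92+92+92+92+1+233 = 738 → 02 e2.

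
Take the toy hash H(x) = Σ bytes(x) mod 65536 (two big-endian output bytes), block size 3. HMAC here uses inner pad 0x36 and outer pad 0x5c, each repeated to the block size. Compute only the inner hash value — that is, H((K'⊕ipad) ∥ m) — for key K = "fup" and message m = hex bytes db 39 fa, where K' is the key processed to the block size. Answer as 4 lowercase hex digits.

Key "fup" = 66 75 70 is exactly B = 3 bytes: K' = 66 75 70.
K' ⊕ ipad = 50 43 46.
Inner input = 50 43 46 ∥ db 39 fa.
Inner hash: sum = 80+67+70+219+57+250 = 743 → 02 e7.

02e7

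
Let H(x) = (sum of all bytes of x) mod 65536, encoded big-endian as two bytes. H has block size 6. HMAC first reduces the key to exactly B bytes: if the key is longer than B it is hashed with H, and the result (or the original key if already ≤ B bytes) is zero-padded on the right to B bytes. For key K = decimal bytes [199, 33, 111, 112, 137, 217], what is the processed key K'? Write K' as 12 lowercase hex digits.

c7216f7089d9

Key decimal bytes [199, 33, 111, 112, 137, 217] = c7 21 6f 70 89 d9 is exactly B = 6 bytes: K' = c7 21 6f 70 89 d9.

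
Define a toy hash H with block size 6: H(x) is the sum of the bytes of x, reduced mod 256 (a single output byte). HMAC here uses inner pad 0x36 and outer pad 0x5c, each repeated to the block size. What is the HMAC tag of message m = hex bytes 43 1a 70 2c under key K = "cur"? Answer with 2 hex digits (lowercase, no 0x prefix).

21

Key "cur" = 63 75 72 is 3 bytes ≤ B = 6; zero-pad to 6 bytes: K' = 63 75 72 00 00 00.
K' ⊕ ipad = 55 43 44 36 36 36.  K' ⊕ opad = 3f 29 2e 5c 5c 5c.
Inner input = (K'⊕ipad) ∥ m = 55 43 44 36 36 36 ∥ 43 1a 70 2c.
Inner hash: sum = 85+67+68+54+54+54+67+26+112+44 = 631; mod 256 = 119 → 77.
Outer input = (K'⊕opad) ∥ inner = 3f 29 2e 5c 5c 5c ∥ 77.
Outer hash (tag): sum = 63+41+46+92+92+92+119 = 545; mod 256 = 33 → 21.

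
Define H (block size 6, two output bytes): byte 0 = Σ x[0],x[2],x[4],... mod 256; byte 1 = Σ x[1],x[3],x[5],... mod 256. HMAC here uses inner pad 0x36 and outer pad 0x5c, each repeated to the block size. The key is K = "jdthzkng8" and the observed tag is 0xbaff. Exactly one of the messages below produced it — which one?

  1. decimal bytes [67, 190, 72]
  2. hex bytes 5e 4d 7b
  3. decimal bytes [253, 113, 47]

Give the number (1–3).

3

Key "jdthzkng8" = 6a 64 74 68 7a 6b 6e 67 38 is 9 bytes > B = 6, so hash it first: H(key) = fe 9e, then zero-pad to 6 bytes: K' = fe 9e 00 00 00 00.
K' ⊕ ipad = c8 a8 36 36 36 36; K' ⊕ opad = a2 c2 5c 5c 5c 5c.
m1: inner = H(c8 a8 36 36 36 36 43 be 48) = bf d2; tag = H(a2 c2 5c 5c 5c 5c bf d2) = 194c
m2: inner = H(c8 a8 36 36 36 36 5e 4d 7b) = 0d 61; tag = H(a2 c2 5c 5c 5c 5c 0d 61) = 67db
m3: inner = H(c8 a8 36 36 36 36 fd 71 2f) = 60 85; tag = H(a2 c2 5c 5c 5c 5c 60 85) = baff ← matches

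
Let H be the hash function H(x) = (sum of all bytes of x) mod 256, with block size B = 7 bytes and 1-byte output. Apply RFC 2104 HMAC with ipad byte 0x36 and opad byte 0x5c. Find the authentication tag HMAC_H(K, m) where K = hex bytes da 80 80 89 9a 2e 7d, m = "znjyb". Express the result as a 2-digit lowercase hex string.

bf

Key hex bytes da 80 80 89 9a 2e 7d is exactly B = 7 bytes: K' = da 80 80 89 9a 2e 7d.
K' ⊕ ipad = ec b6 b6 bf ac 18 4b.  K' ⊕ opad = 86 dc dc d5 c6 72 21.
Inner input = (K'⊕ipad) ∥ m = ec b6 b6 bf ac 18 4b ∥ 7a 6e 6a 79 62.
Inner hash: sum = 236+182+182+191+172+24+75+122+110+106+121+98 = 1619; mod 256 = 83 → 53.
Outer input = (K'⊕opad) ∥ inner = 86 dc dc d5 c6 72 21 ∥ 53.
Outer hash (tag): sum = 134+220+220+213+198+114+33+83 = 1215; mod 256 = 191 → bf.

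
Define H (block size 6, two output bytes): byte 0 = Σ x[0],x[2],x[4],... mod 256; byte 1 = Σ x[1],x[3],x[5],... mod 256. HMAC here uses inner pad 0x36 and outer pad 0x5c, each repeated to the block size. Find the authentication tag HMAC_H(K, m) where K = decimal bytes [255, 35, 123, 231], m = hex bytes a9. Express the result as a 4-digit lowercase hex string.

1bb2

Key decimal bytes [255, 35, 123, 231] = ff 23 7b e7 is 4 bytes ≤ B = 6; zero-pad to 6 bytes: K' = ff 23 7b e7 00 00.
K' ⊕ ipad = c9 15 4d d1 36 36.  K' ⊕ opad = a3 7f 27 bb 5c 5c.
Inner input = (K'⊕ipad) ∥ m = c9 15 4d d1 36 36 ∥ a9.
Inner hash: even-index sum = 501 mod 256 = 245; odd-index sum = 284 mod 256 = 28 → f5 1c.
Outer input = (K'⊕opad) ∥ inner = a3 7f 27 bb 5c 5c ∥ f5 1c.
Outer hash (tag): even-index sum = 539 mod 256 = 27; odd-index sum = 434 mod 256 = 178 → 1b b2.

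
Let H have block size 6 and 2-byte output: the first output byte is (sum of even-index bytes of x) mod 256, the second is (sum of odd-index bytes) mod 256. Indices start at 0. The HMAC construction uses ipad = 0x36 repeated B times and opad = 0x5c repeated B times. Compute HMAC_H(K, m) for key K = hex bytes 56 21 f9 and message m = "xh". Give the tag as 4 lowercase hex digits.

Key hex bytes 56 21 f9 is 3 bytes ≤ B = 6; zero-pad to 6 bytes: K' = 56 21 f9 00 00 00.
K' ⊕ ipad = 60 17 cf 36 36 36.  K' ⊕ opad = 0a 7d a5 5c 5c 5c.
Inner input = (K'⊕ipad) ∥ m = 60 17 cf 36 36 36 ∥ 78 68.
Inner hash: even-index sum = 477 mod 256 = 221; odd-index sum = 235 mod 256 = 235 → dd eb.
Outer input = (K'⊕opad) ∥ inner = 0a 7d a5 5c 5c 5c ∥ dd eb.
Outer hash (tag): even-index sum = 488 mod 256 = 232; odd-index sum = 544 mod 256 = 32 → e8 20.

e820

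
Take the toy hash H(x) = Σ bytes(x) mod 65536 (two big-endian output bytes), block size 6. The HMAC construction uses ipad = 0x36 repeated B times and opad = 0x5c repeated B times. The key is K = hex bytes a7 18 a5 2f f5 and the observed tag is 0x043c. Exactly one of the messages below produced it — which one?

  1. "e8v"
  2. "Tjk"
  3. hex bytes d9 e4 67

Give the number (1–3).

Key hex bytes a7 18 a5 2f f5 is 5 bytes ≤ B = 6; zero-pad to 6 bytes: K' = a7 18 a5 2f f5 00.
K' ⊕ ipad = 91 2e 93 19 c3 36; K' ⊕ opad = fb 44 f9 73 a9 5c.
m1: inner = H(91 2e 93 19 c3 36 65 38 76) = 03 77; tag = H(fb 44 f9 73 a9 5c 03 77) = 042a
m2: inner = H(91 2e 93 19 c3 36 54 6a 6b) = 03 8d; tag = H(fb 44 f9 73 a9 5c 03 8d) = 0440
m3: inner = H(91 2e 93 19 c3 36 d9 e4 67) = 04 88; tag = H(fb 44 f9 73 a9 5c 04 88) = 043c ← matches

3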